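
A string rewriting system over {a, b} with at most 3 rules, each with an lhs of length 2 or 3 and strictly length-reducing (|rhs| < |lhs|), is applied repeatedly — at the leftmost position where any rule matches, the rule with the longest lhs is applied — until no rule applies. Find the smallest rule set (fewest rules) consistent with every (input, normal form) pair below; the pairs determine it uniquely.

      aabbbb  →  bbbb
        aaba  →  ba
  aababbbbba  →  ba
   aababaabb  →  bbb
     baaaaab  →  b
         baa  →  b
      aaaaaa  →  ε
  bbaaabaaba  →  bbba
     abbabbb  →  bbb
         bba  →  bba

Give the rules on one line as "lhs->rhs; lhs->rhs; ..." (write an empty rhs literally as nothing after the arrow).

aa->; ab->; abb->a

  | aabbbb => bbbb
  | aaba => ba
  | aababbbbba => babbbbba => babbba => baba => ba
  | aababaabb => babaabb => baabb => bbb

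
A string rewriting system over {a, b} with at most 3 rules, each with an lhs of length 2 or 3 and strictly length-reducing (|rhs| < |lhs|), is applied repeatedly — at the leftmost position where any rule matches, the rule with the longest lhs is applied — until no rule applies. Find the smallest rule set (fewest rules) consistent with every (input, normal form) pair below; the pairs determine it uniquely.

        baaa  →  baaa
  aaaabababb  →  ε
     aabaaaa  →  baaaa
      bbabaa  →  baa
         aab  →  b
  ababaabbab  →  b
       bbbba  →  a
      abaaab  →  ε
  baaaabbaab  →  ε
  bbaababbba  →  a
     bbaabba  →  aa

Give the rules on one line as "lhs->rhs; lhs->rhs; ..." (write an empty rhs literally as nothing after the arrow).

ab->b; abb->; bb->

  | baaa
  | aaaabababb => aaabababb => aabababb => abababb => bababb => bbabb => abb => ε
  | aabaaaa => abaaaa => baaaa
  | bbabaa => abaa => baa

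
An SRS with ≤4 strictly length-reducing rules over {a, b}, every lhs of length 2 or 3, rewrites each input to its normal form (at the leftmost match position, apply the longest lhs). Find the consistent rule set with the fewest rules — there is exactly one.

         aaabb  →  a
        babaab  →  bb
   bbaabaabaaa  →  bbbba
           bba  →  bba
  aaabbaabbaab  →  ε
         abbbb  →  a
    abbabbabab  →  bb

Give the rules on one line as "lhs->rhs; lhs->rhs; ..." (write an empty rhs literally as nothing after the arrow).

  | aaabb => abb => a
  | babaab => baab => bb
  | bbaabaabaaa => bbbaabaaa => bbbbaaa => bbbba
  | bba

aa->; ab->; abb->a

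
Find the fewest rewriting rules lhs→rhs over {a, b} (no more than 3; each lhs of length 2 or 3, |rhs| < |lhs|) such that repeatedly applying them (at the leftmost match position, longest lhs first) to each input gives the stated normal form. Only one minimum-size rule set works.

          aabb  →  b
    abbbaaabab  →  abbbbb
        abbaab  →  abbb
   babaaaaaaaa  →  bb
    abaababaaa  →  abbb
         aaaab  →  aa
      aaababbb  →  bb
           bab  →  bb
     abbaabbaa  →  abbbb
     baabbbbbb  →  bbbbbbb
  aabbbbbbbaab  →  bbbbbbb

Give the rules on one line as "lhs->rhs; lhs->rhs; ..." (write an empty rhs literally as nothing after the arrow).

  | aabb => b
  | abbbaaabab => abbbaabab => abbbabab => abbbbab => abbbbb
  | abbaab => abbab => abbb
  | babaaaaaaaa => bbaaaaaaaa => bbaaaaaaa => bbaaaaaa => bbaaaaa => bbaaaa => bbaaa => bbaa => bba => bb

aab->; ba->b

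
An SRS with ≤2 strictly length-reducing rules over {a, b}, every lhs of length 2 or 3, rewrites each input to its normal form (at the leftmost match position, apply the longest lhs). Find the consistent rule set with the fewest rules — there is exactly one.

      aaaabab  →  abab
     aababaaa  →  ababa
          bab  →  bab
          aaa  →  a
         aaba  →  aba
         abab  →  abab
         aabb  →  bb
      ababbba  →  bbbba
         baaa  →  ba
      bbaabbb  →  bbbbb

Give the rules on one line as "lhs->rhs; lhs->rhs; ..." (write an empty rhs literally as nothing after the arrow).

aa->a; abb->bb

  | aaaabab => aaabab => aabab => abab
  | aababaaa => ababaaa => ababaa => ababa
  | bab
  | aaa => aa => a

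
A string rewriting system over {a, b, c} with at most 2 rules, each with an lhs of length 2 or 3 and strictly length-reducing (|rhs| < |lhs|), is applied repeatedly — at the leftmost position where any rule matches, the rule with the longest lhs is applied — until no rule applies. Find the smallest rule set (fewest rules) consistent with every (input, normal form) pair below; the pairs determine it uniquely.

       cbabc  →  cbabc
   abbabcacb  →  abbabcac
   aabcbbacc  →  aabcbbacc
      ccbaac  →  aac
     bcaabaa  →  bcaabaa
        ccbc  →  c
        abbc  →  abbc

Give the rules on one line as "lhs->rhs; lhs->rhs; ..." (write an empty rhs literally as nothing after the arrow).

  | cbabc
  | abbabcacb => abbabcac
  | aabcbbacc
  | ccbaac => aac

acb->ac; ccb->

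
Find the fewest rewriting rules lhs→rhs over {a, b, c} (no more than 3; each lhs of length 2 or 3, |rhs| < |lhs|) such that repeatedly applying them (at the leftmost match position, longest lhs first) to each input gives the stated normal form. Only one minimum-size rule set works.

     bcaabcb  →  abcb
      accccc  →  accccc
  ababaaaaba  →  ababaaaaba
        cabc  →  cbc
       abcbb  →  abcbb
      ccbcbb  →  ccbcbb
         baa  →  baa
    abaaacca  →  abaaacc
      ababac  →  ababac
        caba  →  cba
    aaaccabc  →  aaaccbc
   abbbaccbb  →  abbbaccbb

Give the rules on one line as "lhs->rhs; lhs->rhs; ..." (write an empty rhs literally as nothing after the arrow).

  | bcaabcb => abcb
  | accccc
  | ababaaaaba
  | cabc => cbc

bca->; ca->c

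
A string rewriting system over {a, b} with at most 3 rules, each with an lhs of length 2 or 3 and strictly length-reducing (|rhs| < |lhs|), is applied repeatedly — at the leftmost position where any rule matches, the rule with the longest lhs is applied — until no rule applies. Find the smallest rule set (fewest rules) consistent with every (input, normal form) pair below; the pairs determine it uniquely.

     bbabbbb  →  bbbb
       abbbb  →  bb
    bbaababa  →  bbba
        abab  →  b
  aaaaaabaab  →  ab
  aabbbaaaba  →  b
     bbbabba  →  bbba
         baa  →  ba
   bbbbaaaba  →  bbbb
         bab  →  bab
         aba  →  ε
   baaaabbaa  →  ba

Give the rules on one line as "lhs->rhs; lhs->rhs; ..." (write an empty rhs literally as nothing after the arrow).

  | bbabbbb => bbbb
  | abbbb => bb
  | bbaababa => bbababa => bbba
  | abab => b

aa->a; aba->; abb->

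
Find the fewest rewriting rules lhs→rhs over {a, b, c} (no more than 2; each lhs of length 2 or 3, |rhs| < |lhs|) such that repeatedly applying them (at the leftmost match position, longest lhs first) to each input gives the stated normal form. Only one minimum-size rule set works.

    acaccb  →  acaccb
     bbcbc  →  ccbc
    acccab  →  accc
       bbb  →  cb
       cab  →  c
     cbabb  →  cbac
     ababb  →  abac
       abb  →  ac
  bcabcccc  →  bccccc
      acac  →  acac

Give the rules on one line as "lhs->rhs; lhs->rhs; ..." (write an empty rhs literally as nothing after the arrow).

  | acaccb
  | bbcbc => ccbc
  | acccab => accc
  | bbb => cb

bb->c; cab->c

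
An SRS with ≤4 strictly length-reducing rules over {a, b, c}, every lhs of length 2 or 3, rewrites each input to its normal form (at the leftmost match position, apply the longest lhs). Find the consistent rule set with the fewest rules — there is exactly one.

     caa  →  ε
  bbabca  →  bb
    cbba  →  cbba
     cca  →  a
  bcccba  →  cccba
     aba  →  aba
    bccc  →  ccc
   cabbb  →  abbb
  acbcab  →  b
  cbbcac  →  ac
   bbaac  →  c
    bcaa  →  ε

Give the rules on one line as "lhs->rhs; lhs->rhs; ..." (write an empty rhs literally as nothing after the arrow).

  | caa => aa => ε
  | bbabca => bbaca => bbaa => bb
  | cbba
  | cca => ca => a

aa->; bc->c; ca->a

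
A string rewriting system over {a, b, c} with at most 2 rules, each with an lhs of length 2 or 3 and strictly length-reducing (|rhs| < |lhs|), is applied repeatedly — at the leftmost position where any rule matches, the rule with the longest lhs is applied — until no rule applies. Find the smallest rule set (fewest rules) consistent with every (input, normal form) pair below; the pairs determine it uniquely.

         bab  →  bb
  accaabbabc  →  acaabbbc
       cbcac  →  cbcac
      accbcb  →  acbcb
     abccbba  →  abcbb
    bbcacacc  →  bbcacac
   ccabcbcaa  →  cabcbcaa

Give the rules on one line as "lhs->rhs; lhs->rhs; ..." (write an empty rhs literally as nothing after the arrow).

  | bab => bb
  | accaabbabc => acaabbabc => acaabbbc
  | cbcac
  | accbcb => acbcb

ba->b; cc->c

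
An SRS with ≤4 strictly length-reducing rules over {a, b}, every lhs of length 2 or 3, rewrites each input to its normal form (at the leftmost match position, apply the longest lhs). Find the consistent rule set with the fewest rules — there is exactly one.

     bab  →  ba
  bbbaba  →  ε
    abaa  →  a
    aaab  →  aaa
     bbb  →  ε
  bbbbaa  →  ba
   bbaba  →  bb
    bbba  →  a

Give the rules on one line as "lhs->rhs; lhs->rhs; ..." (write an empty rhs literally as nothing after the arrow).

  | bab => ba
  | bbbaba => aba => ε
  | abaa => a
  | aaab => aaa

ab->a; aba->; baa->ba; bbb->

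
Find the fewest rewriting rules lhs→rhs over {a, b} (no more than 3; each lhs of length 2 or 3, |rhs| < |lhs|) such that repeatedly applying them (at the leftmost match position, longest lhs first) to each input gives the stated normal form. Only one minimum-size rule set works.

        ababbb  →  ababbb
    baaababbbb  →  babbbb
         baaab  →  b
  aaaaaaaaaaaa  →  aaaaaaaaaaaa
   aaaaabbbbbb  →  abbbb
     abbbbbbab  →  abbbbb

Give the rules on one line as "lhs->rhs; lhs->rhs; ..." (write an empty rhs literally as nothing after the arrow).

aab->; baa->bb; bba->

  | ababbb
  | baaababbbb => bbababbbb => babbbb
  | baaab => bbab => b
  | aaaaaaaaaaaa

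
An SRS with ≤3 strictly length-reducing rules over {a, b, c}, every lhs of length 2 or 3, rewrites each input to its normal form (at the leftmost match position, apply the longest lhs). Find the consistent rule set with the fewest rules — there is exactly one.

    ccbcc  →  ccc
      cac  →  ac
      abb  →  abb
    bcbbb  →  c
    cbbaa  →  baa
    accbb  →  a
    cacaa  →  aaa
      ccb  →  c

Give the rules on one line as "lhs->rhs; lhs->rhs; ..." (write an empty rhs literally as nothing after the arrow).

  | ccbcc => ccc
  | cac => ac
  | abb
  | bcbbb => bbb => c

bbb->c; ca->a; cb->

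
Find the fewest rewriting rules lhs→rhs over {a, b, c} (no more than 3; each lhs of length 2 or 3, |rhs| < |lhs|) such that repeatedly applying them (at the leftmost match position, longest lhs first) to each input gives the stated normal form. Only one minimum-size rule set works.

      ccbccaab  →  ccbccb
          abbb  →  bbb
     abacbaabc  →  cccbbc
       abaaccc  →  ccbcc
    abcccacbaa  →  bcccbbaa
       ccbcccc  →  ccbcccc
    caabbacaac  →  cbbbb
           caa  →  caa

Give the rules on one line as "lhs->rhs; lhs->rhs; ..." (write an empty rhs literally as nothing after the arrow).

ab->b; aba->cc; ac->b

  | ccbccaab => ccbccab => ccbccb
  | abbb => bbb
  | abacbaabc => cccbaabc => cccbabc => cccbbc
  | abaaccc => ccaccc => ccbcc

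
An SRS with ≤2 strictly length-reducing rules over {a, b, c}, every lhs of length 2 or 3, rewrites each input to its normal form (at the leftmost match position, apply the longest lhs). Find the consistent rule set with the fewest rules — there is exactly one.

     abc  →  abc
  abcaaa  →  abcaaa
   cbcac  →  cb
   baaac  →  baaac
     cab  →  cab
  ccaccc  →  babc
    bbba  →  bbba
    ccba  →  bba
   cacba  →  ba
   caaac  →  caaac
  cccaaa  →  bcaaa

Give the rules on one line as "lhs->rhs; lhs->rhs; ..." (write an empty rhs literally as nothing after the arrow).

  | abc
  | abcaaa
  | cbcac => cb
  | baaac

cac->; cc->b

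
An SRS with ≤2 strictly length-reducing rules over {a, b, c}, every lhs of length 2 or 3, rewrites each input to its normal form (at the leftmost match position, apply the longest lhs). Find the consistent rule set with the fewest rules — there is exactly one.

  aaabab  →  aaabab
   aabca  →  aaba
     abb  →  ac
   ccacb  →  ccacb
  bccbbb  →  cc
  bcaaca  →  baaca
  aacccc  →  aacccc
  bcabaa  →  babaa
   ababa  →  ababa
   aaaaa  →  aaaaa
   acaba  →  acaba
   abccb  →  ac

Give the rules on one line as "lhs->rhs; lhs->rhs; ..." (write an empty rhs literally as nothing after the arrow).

  | aaabab
  | aabca => aaba
  | abb => ac
  | ccacb

bb->c; bc->b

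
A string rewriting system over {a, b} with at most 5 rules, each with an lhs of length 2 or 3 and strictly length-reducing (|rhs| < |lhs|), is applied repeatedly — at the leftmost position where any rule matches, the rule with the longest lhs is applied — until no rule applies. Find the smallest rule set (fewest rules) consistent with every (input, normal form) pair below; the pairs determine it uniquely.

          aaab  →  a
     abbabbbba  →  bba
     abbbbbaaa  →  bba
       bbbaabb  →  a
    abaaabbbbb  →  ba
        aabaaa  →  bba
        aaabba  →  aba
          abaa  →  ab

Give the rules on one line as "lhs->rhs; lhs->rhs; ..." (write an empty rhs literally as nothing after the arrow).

  | aaab => bab => a
  | abbabbbba => ababbba => aabba => bba
  | abbbbbaaa => ababbaaa => aabaaa => baaa => bba
  | bbbaabb => baaabb => bbabb => bab => a

aa->; aaa->ba; bab->a; bbb->ba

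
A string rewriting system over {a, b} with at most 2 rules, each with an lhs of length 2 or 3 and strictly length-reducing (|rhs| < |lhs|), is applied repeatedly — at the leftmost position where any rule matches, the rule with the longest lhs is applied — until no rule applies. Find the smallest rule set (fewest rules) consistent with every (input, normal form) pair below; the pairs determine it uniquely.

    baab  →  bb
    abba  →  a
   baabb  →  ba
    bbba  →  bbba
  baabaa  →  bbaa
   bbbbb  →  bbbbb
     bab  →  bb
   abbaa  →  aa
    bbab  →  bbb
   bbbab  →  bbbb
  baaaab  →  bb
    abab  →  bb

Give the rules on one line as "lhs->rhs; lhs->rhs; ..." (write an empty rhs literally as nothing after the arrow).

ab->b; abb->

  | baab => bab => bb
  | abba => a
  | baabb => ba
  | bbba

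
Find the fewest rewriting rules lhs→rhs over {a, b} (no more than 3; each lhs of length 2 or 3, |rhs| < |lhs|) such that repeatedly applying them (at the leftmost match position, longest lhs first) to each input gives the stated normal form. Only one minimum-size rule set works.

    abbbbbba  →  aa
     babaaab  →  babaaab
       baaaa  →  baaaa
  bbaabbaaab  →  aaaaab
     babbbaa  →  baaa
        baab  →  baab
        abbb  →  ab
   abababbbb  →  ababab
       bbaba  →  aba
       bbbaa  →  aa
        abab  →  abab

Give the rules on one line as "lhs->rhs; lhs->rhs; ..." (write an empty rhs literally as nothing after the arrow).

  | abbbbbba => abbbbba => abbbba => abbba => abba => aa
  | babaaab
  | baaaa
  | bbaabbaaab => aabbaaab => aaaaab

bb->b; bba->a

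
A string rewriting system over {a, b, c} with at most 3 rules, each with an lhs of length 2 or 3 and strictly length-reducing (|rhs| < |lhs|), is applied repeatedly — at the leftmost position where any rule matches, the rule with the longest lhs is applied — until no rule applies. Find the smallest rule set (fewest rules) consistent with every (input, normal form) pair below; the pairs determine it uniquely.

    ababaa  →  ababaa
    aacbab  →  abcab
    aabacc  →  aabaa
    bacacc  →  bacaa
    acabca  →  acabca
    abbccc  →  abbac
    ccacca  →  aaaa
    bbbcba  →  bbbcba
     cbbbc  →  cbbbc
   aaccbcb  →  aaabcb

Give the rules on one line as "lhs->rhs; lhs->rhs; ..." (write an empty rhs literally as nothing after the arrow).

acb->bc; cc->a

  | ababaa
  | aacbab => abcab
  | aabacc => aabaa
  | bacacc => bacaa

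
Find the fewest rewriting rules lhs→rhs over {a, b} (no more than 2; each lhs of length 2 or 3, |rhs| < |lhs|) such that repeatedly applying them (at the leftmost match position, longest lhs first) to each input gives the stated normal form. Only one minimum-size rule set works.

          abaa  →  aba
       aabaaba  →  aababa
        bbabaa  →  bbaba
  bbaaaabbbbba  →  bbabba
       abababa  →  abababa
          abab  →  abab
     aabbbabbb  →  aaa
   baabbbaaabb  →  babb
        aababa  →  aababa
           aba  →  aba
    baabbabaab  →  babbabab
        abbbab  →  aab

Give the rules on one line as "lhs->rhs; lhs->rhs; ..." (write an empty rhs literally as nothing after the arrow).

  | abaa => aba
  | aabaaba => aababa
  | bbabaa => bbaba
  | bbaaaabbbbba => bbaaabbbbba => bbaabbbbba => bbabbbbba => bbabba

baa->ba; bbb->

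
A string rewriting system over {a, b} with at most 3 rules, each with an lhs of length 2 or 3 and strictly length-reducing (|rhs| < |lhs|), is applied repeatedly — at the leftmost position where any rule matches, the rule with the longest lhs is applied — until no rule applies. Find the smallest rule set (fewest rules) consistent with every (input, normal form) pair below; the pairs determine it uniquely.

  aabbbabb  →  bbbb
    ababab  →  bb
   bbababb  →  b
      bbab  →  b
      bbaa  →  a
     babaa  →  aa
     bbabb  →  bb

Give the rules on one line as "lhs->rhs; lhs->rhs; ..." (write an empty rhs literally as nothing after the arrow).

  | aabbbabb => bbbbabb => bbbb
  | ababab => aab => bb
  | bbababb => babb => b
  | bbab => b

aab->bb; bab->; bba->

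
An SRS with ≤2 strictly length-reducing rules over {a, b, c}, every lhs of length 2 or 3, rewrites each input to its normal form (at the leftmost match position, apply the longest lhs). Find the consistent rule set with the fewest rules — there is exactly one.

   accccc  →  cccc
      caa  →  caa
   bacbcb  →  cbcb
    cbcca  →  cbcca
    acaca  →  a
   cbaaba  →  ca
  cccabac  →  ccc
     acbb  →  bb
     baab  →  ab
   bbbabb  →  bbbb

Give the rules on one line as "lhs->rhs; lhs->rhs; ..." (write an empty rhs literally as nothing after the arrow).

  | accccc => cccc
  | caa
  | bacbcb => cbcb
  | cbcca

ac->; ba->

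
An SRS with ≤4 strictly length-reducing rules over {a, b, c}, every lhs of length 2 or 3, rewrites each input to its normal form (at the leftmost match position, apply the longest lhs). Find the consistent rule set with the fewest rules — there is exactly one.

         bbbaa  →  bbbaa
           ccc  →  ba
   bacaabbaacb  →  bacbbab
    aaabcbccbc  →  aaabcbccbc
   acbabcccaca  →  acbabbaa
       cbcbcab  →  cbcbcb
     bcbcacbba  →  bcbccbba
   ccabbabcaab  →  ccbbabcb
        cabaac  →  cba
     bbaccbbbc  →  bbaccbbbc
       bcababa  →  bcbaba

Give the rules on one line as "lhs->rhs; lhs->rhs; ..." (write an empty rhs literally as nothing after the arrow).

  | bbbaa
  | ccc => ba
  | bacaabbaacb => bacabbaacb => bacbbaacb => bacbbab
  | aaabcbccbc

aac->a; ca->c; ccc->ba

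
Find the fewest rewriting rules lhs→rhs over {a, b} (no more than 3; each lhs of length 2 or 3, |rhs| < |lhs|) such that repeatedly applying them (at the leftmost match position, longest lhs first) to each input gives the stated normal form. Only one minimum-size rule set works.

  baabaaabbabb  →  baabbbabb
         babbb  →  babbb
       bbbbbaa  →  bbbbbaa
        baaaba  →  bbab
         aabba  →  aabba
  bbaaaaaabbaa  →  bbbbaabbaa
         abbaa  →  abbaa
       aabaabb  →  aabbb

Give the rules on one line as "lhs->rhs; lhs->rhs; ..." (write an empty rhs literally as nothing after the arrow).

  | baabaaabbabb => baabaabbabb => baababbabb => baabbbabb
  | babbb
  | bbbbbaa
  | baaaba => bbaba => bbab

aaa->ba; aba->ab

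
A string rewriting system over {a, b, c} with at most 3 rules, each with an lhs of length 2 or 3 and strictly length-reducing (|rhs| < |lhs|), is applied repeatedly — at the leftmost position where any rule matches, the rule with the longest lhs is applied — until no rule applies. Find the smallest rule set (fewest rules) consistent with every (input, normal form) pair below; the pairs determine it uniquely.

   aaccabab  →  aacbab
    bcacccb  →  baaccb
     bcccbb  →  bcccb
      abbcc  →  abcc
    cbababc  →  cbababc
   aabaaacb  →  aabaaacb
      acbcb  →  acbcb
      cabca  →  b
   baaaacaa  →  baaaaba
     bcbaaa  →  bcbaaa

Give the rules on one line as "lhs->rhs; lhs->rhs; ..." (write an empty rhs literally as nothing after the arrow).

  | aaccabab => aacbbab => aacbab
  | bcacccb => baaccb
  | bcccbb => bcccb
  | abbcc => abcc

bb->b; ca->b; cac->aa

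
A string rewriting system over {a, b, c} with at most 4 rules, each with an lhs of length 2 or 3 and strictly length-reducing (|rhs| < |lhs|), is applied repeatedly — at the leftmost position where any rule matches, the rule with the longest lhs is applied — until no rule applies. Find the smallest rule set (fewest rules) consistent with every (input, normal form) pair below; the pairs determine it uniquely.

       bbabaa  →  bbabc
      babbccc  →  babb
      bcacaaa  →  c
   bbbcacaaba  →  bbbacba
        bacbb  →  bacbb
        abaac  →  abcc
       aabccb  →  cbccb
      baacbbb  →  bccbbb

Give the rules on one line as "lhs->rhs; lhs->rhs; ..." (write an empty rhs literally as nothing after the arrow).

  | bbabaa => bbabc
  | babbccc => babbcc => babbc => babb
  | bcacaaa => caaa => caa => ca => c
  | bbbcacaaba => bbbacaaba => bbbacaba => bbbacba

aa->c; bbc->bb; bca->; ca->c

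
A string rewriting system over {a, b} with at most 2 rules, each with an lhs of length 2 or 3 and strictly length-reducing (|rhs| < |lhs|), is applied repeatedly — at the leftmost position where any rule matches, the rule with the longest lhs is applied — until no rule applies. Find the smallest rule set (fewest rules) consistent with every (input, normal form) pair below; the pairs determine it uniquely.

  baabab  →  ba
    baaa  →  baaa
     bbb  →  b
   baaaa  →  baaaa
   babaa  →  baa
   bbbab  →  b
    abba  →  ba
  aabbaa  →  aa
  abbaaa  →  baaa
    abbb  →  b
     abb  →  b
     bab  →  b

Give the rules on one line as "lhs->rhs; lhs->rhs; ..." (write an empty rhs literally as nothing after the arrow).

  | baabab => baab => ba
  | baaa
  | bbb => bb => b
  | baaaa

ab->; bb->b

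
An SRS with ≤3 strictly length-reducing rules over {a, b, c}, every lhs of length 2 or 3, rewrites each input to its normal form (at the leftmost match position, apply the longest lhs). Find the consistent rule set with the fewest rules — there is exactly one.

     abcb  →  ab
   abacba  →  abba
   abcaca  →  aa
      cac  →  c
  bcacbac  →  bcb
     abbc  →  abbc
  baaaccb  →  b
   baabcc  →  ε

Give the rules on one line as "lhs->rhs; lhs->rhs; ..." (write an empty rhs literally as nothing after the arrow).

  | abcb => ab
  | abacba => abba
  | abcaca => aaca => aa
  | cac => c

abc->a; ac->; baa->a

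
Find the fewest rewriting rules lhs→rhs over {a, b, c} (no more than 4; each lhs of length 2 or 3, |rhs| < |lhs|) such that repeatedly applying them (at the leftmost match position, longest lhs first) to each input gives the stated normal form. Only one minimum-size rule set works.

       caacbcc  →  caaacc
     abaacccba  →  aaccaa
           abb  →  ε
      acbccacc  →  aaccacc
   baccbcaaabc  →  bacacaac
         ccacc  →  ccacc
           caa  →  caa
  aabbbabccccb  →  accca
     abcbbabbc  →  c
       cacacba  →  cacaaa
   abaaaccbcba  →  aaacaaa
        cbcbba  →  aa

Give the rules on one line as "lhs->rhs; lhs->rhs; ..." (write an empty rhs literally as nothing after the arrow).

  | caacbcc => caaacc
  | abaacccba => aacccba => aaccaa
  | abb => ab => ε
  | acbccacc => aaccacc

ab->; abb->ab; cb->a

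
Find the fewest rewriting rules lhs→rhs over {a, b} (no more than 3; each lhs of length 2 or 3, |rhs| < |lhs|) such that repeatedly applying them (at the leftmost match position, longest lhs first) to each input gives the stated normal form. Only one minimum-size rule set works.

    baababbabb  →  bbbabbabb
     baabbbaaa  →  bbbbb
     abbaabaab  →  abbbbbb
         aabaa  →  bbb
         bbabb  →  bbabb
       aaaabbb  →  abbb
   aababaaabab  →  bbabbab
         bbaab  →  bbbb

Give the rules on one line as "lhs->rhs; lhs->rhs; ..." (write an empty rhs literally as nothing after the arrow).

  | baababbabb => bbbabbabb
  | baabbbaaa => bbbbbaaa => bbbbb
  | abbaabaab => abbbbaab => abbbbbb
  | aabaa => bbaa => bbb

aa->b; aaa->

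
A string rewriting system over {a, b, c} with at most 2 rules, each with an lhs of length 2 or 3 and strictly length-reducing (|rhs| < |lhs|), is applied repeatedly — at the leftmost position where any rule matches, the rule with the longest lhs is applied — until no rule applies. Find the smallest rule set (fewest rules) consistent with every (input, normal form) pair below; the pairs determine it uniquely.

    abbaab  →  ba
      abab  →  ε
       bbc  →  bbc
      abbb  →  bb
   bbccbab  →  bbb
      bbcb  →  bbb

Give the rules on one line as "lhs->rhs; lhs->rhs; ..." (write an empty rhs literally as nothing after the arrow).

  | abbaab => baab => ba
  | abab => ab => ε
  | bbc
  | abbb => bb

ab->; cb->b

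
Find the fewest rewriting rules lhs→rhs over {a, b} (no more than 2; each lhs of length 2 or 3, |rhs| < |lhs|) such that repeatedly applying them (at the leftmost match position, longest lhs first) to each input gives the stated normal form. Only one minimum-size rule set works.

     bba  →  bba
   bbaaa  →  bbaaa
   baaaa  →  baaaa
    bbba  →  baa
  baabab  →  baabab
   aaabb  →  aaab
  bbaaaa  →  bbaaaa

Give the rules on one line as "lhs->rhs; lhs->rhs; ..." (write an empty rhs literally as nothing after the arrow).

abb->ab; bbb->ba

  | bba
  | bbaaa
  | baaaa
  | bbba => baa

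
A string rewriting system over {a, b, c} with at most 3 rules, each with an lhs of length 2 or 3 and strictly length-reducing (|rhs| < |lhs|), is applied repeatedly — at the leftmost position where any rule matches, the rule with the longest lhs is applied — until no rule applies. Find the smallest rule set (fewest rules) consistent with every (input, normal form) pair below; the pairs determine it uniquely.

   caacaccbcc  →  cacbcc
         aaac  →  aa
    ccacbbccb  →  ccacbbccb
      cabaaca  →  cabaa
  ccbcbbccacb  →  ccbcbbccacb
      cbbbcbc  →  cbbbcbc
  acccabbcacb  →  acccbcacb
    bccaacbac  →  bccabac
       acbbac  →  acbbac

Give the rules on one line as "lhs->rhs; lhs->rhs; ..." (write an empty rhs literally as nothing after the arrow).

  | caacaccbcc => caaccbcc => cacbcc
  | aaac => aa
  | ccacbbccb
  | cabaaca => cabaa

aac->a; abb->b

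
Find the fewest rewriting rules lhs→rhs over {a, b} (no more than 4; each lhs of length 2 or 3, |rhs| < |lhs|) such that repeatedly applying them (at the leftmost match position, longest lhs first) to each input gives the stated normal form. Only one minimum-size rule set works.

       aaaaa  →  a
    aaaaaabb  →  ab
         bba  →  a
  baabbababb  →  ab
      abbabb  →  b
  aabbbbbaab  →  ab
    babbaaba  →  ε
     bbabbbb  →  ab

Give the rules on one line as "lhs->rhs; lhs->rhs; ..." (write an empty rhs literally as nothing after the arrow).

aa->a; aba->; ba->a; bb->b

  | aaaaa => aaaa => aaa => aa => a
  | aaaaaabb => aaaaabb => aaaabb => aaabb => aabb => abb => ab
  | bba => ba => a
  | baabbababb => aabbababb => abbababb => abababb => babb => abb => ab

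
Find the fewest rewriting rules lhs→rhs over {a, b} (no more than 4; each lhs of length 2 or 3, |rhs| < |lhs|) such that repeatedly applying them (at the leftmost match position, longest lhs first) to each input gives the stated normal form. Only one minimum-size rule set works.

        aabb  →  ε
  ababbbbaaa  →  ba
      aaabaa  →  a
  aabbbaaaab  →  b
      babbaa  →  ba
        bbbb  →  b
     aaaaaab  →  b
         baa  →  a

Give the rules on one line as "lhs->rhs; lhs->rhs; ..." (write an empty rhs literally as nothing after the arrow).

  | aabb => bbb => ab => ε
  | ababbbbaaa => abbbbaaa => bbbaaa => abaaa => aaa => ba
  | aaabaa => babaa => baa => bb => a
  | aabbbaaaab => bbbbaaaab => abbaaaab => baaaab => bbaab => aaab => bab => b

aa->b; ab->; bb->a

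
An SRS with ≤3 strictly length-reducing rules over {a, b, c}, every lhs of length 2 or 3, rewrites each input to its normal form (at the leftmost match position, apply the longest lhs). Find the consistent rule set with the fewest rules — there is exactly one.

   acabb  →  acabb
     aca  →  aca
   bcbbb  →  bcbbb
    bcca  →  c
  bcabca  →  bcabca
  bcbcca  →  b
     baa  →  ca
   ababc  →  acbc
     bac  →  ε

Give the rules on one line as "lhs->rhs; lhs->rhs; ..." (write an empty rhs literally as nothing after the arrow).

  | acabb
  | aca
  | bcbbb
  | bcca => ba => c

ba->c; cc->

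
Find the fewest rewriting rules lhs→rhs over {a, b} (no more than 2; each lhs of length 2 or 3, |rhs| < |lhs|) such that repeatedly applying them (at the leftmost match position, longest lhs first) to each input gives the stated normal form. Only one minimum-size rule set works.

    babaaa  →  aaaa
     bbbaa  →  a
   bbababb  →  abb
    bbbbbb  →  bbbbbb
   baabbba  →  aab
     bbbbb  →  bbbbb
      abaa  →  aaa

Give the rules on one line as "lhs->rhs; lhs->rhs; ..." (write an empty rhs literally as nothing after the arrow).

ba->a; bba->

  | babaaa => abaaa => aaaa
  | bbbaa => ba => a
  | bbababb => babb => abb
  | bbbbbb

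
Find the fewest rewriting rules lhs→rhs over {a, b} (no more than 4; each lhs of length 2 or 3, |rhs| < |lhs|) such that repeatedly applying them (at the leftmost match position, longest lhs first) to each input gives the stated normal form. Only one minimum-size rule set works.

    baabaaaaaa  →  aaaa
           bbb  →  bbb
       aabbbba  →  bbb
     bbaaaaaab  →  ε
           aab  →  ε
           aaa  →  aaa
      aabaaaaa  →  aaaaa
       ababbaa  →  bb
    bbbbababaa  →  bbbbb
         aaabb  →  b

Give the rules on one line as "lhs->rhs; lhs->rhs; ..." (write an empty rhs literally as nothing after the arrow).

  | baabaaaaaa => baaaaaa => aaaa
  | bbb
  | aabbbba => bbba => bbb
  | bbaaaaaab => baaaab => aab => ε

aab->; ab->b; ba->b; baa->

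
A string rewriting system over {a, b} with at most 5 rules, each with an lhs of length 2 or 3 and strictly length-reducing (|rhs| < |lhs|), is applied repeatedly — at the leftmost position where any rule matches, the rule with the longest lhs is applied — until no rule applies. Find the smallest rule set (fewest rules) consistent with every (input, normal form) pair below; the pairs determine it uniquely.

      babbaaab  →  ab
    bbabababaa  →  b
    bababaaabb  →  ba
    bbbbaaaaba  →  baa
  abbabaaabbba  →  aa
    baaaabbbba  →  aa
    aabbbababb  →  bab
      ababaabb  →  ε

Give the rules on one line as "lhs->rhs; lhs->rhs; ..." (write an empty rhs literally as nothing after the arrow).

  | babbaaab => baaaab => bbab => ab
  | bbabababaa => abababaa => aababaa => baabaa => bbaaa => aaa => b
  | bababaaabb => baabaaabb => bbaaaabb => aaaabb => babb => ba
  | bbbbaaaaba => bbaaaaba => aaaaba => baba => baa

aaa->b; aab->ba; aba->aa; bb->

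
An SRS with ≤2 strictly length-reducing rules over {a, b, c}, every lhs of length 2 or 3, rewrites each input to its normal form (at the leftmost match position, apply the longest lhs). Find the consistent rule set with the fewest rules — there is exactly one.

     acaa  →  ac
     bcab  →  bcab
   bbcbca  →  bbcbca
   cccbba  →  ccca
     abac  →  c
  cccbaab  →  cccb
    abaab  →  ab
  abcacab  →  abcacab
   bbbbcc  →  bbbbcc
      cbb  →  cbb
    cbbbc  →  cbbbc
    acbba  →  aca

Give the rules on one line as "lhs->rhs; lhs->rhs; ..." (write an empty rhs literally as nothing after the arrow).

  | acaa => ac
  | bcab
  | bbcbca
  | cccbba => cccba => ccca

aa->; ba->a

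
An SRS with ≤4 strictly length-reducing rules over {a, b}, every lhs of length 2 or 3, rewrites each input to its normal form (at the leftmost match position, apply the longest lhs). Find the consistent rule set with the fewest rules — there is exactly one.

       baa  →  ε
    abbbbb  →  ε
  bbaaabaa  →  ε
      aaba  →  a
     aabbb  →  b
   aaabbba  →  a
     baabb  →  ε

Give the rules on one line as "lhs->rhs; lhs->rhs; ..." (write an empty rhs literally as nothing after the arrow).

  | baa => aa => ε
  | abbbbb => bbbb => bb => ε
  | bbaaabaa => aaabaa => abaa => aa => ε
  | aaba => ba => a

aa->; ab->; ba->a; bb->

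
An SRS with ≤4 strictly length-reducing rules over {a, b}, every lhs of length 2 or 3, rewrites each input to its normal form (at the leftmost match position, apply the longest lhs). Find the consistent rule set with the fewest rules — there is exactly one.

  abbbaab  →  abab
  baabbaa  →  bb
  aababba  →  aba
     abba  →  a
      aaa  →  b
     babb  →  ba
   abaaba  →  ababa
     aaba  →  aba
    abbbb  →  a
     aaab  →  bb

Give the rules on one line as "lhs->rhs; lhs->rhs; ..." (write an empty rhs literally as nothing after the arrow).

  | abbbaab => abaab => abab
  | baabbaa => babbaa => baaa => bb
  | aababba => ababba => abaa => aba
  | abba => aa => a

aa->a; aaa->b; abb->a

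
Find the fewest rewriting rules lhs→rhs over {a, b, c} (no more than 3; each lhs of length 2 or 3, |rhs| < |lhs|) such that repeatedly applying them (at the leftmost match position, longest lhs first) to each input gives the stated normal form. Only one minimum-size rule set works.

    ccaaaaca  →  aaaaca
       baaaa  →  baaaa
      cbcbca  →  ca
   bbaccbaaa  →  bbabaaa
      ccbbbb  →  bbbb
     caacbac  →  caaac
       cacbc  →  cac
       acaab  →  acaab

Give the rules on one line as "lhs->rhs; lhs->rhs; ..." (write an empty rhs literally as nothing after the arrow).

cb->; cc->

  | ccaaaaca => aaaaca
  | baaaa
  | cbcbca => cbca => ca
  | bbaccbaaa => bbabaaa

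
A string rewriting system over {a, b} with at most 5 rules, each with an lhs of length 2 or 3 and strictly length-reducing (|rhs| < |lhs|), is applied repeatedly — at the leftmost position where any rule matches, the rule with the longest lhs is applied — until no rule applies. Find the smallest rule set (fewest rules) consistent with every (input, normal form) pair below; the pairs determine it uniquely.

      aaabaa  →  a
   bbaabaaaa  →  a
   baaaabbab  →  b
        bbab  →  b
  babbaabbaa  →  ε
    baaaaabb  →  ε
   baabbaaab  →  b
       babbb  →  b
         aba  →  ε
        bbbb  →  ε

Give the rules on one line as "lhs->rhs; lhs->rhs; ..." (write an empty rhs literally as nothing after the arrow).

  | aaabaa => abaa => baa => a
  | bbaabaaaa => aabaaaa => baaaa => aaa => a
  | baaaabbab => aaabbab => abbab => bbab => ab => b
  | bbab => ab => b

aa->; ab->b; ba->; bb->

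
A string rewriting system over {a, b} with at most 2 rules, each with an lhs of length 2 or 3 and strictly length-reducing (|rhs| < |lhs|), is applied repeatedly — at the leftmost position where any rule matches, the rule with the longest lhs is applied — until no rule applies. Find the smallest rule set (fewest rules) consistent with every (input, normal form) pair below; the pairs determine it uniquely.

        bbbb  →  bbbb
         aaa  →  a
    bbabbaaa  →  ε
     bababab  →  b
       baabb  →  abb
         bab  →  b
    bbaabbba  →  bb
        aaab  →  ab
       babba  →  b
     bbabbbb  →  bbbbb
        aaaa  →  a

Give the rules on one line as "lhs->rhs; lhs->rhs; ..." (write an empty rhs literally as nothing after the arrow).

aa->a; ba->

  | bbbb
  | aaa => aa => a
  | bbabbaaa => bbbaaa => bbaa => ba => ε
  | bababab => babab => bab => b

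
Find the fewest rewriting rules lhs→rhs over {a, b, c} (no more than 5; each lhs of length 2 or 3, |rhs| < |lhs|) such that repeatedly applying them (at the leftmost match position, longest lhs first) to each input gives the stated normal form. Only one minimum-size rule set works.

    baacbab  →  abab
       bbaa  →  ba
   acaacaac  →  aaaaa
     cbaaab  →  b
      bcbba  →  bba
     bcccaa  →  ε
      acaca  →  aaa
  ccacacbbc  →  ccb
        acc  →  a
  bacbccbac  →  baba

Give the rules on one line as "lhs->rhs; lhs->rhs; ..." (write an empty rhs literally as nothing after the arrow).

ac->a; baa->ac; bc->; ca->

  | baacbab => accbab => acbab => abab
  | bbaa => bac => ba
  | acaacaac => aaacaac => aaaaac => aaaaa
  | cbaaab => cacab => cab => b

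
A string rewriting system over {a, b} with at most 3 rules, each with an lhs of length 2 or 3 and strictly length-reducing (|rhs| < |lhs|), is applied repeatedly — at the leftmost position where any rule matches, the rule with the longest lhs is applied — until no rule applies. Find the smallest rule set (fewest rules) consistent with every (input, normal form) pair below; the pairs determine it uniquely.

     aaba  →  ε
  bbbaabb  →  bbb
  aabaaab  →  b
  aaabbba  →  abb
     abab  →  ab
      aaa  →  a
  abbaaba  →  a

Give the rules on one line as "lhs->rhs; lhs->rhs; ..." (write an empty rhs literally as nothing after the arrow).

aa->; ba->

  | aaba => ba => ε
  | bbbaabb => bbabb => bbb
  | aabaaab => baaab => aab => b
  | aaabbba => abbba => abb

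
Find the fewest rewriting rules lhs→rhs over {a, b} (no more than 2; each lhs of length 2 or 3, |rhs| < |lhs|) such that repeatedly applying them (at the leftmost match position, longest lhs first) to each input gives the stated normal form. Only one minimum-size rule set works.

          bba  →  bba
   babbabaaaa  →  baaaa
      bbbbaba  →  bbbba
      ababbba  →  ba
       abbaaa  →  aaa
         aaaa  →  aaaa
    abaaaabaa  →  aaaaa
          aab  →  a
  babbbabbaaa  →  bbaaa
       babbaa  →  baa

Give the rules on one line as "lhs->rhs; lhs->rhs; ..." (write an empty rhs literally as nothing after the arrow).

  | bba
  | babbabaaaa => babaaaa => baaaa
  | bbbbaba => bbbba
  | ababbba => abbba => ba

ab->; abb->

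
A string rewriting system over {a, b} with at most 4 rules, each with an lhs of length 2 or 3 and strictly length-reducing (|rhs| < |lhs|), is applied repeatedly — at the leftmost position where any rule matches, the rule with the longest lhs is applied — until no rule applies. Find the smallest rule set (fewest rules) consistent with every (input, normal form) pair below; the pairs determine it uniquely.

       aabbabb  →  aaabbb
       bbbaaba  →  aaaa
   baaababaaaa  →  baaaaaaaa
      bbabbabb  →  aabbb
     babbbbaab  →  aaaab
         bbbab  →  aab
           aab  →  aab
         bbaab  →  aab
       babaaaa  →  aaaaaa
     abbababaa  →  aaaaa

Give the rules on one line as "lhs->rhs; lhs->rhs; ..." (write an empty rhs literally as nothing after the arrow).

aba->aa; bab->aa; bba->ab

  | aabbabb => aaabbb
  | bbbaaba => bababa => aaaba => aaaa
  | baaababaaaa => baaaabaaaa => baaaaaaaa
  | bbabbabb => abbbabb => ababbb => aabbb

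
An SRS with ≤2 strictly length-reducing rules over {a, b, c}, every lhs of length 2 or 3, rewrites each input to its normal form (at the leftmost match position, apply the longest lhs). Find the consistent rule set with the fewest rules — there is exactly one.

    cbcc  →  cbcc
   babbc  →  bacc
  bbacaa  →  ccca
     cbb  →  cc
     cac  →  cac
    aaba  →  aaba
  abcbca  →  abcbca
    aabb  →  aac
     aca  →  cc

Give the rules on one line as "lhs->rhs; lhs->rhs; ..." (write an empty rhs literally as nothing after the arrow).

aca->cc; bb->c

  | cbcc
  | babbc => bacc
  | bbacaa => cacaa => ccca
  | cbb => cc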